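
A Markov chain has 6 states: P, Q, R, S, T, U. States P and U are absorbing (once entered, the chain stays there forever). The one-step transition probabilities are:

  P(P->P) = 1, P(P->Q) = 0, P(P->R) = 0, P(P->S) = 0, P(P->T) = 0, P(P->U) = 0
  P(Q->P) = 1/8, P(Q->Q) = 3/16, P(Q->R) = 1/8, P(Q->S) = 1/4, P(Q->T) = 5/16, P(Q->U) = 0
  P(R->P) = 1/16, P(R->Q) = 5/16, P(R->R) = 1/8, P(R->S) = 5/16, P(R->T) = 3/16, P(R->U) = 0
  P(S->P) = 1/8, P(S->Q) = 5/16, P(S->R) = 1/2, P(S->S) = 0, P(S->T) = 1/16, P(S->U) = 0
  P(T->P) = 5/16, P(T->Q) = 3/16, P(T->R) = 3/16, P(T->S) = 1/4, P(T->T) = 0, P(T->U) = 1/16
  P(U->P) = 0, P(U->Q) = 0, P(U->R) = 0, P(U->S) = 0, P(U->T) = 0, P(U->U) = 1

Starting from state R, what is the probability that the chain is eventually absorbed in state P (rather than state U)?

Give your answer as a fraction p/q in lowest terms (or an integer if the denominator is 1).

Let a_i = P(absorbed in P | start in state i).
Boundary conditions: a_P = 1, a_U = 0.
For each transient state i, a_i = sum_j P(i->j) * a_j:
  a_Q = 1/8*a_P + 3/16*a_Q + 1/8*a_R + 1/4*a_S + 5/16*a_T + 0*a_U
  a_R = 1/16*a_P + 5/16*a_Q + 1/8*a_R + 5/16*a_S + 3/16*a_T + 0*a_U
  a_S = 1/8*a_P + 5/16*a_Q + 1/2*a_R + 0*a_S + 1/16*a_T + 0*a_U
  a_T = 5/16*a_P + 3/16*a_Q + 3/16*a_R + 1/4*a_S + 0*a_T + 1/16*a_U

Substituting a_P = 1 and a_U = 0, rearrange to (I - Q) a = r where r[i] = P(i -> P):
  [13/16, -1/8, -1/4, -5/16] . (a_Q, a_R, a_S, a_T) = 1/8
  [-5/16, 7/8, -5/16, -3/16] . (a_Q, a_R, a_S, a_T) = 1/16
  [-5/16, -1/2, 1, -1/16] . (a_Q, a_R, a_S, a_T) = 1/8
  [-3/16, -3/16, -1/4, 1] . (a_Q, a_R, a_S, a_T) = 5/16

Solving yields:
  a_Q = 7691/8280
  a_R = 7693/8280
  a_S = 1937/2070
  a_T = 7409/8280

Starting state is R, so the absorption probability is a_R = 7693/8280.

Answer: 7693/8280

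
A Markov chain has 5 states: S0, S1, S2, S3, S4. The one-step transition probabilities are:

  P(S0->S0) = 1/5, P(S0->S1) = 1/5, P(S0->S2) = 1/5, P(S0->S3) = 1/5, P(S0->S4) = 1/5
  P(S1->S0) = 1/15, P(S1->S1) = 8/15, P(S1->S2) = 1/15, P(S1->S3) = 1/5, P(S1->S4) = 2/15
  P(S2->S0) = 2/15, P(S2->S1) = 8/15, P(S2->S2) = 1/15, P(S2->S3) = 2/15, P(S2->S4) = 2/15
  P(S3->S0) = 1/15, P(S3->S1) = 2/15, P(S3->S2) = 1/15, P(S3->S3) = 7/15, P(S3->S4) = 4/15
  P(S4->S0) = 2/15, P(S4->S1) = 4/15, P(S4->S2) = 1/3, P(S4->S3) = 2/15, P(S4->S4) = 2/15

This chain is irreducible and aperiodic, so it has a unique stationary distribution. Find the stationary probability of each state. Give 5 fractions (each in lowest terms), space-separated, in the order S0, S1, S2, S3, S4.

The stationary distribution satisfies pi = pi * P, i.e.:
  pi_S0 = 1/5*pi_S0 + 1/15*pi_S1 + 2/15*pi_S2 + 1/15*pi_S3 + 2/15*pi_S4
  pi_S1 = 1/5*pi_S0 + 8/15*pi_S1 + 8/15*pi_S2 + 2/15*pi_S3 + 4/15*pi_S4
  pi_S2 = 1/5*pi_S0 + 1/15*pi_S1 + 1/15*pi_S2 + 1/15*pi_S3 + 1/3*pi_S4
  pi_S3 = 1/5*pi_S0 + 1/5*pi_S1 + 2/15*pi_S2 + 7/15*pi_S3 + 2/15*pi_S4
  pi_S4 = 1/5*pi_S0 + 2/15*pi_S1 + 2/15*pi_S2 + 4/15*pi_S3 + 2/15*pi_S4
with normalization: pi_S0 + pi_S1 + pi_S2 + pi_S3 + pi_S4 = 1.

Using the first 4 balance equations plus normalization, the linear system A*pi = b is:
  [-4/5, 1/15, 2/15, 1/15, 2/15] . pi = 0
  [1/5, -7/15, 8/15, 2/15, 4/15] . pi = 0
  [1/5, 1/15, -14/15, 1/15, 1/3] . pi = 0
  [1/5, 1/5, 2/15, -8/15, 2/15] . pi = 0
  [1, 1, 1, 1, 1] . pi = 1

Solving yields:
  pi_S0 = 107/1071
  pi_S1 = 127/357
  pi_S2 = 15/119
  pi_S3 = 263/1071
  pi_S4 = 185/1071

Verification (pi * P):
  107/1071*1/5 + 127/357*1/15 + 15/119*2/15 + 263/1071*1/15 + 185/1071*2/15 = 107/1071 = pi_S0  (ok)
  107/1071*1/5 + 127/357*8/15 + 15/119*8/15 + 263/1071*2/15 + 185/1071*4/15 = 127/357 = pi_S1  (ok)
  107/1071*1/5 + 127/357*1/15 + 15/119*1/15 + 263/1071*1/15 + 185/1071*1/3 = 15/119 = pi_S2  (ok)
  107/1071*1/5 + 127/357*1/5 + 15/119*2/15 + 263/1071*7/15 + 185/1071*2/15 = 263/1071 = pi_S3  (ok)
  107/1071*1/5 + 127/357*2/15 + 15/119*2/15 + 263/1071*4/15 + 185/1071*2/15 = 185/1071 = pi_S4  (ok)

Answer: 107/1071 127/357 15/119 263/1071 185/1071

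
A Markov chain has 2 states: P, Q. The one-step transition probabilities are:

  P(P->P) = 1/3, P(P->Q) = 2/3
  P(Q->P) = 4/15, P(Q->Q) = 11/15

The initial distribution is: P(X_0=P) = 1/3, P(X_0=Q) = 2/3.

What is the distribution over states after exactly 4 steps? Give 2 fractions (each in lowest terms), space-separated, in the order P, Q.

Propagating the distribution step by step (d_{t+1} = d_t * P):
d_0 = (P=1/3, Q=2/3)
  d_1[P] = 1/3*1/3 + 2/3*4/15 = 13/45
  d_1[Q] = 1/3*2/3 + 2/3*11/15 = 32/45
d_1 = (P=13/45, Q=32/45)
  d_2[P] = 13/45*1/3 + 32/45*4/15 = 193/675
  d_2[Q] = 13/45*2/3 + 32/45*11/15 = 482/675
d_2 = (P=193/675, Q=482/675)
  d_3[P] = 193/675*1/3 + 482/675*4/15 = 2893/10125
  d_3[Q] = 193/675*2/3 + 482/675*11/15 = 7232/10125
d_3 = (P=2893/10125, Q=7232/10125)
  d_4[P] = 2893/10125*1/3 + 7232/10125*4/15 = 43393/151875
  d_4[Q] = 2893/10125*2/3 + 7232/10125*11/15 = 108482/151875
d_4 = (P=43393/151875, Q=108482/151875)

Answer: 43393/151875 108482/151875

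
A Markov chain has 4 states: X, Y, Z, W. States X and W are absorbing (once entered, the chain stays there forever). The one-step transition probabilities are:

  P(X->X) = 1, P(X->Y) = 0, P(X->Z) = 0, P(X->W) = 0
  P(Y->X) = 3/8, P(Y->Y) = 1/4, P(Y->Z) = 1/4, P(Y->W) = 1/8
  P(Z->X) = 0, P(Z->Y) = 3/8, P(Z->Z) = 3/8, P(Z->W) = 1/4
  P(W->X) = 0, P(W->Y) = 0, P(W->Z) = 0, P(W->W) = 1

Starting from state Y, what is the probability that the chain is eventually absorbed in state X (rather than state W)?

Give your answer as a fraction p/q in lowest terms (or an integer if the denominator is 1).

Answer: 5/8

Derivation:
Let a_i = P(absorbed in X | start in state i).
Boundary conditions: a_X = 1, a_W = 0.
For each transient state i, a_i = sum_j P(i->j) * a_j:
  a_Y = 3/8*a_X + 1/4*a_Y + 1/4*a_Z + 1/8*a_W
  a_Z = 0*a_X + 3/8*a_Y + 3/8*a_Z + 1/4*a_W

Substituting a_X = 1 and a_W = 0, rearrange to (I - Q) a = r where r[i] = P(i -> X):
  [3/4, -1/4] . (a_Y, a_Z) = 3/8
  [-3/8, 5/8] . (a_Y, a_Z) = 0

Solving yields:
  a_Y = 5/8
  a_Z = 3/8

Starting state is Y, so the absorption probability is a_Y = 5/8.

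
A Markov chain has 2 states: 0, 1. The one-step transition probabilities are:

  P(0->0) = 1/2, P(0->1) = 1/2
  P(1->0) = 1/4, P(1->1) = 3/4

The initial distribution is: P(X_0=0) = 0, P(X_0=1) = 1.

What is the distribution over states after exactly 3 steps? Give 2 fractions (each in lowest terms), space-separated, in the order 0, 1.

Propagating the distribution step by step (d_{t+1} = d_t * P):
d_0 = (0=0, 1=1)
  d_1[0] = 0*1/2 + 1*1/4 = 1/4
  d_1[1] = 0*1/2 + 1*3/4 = 3/4
d_1 = (0=1/4, 1=3/4)
  d_2[0] = 1/4*1/2 + 3/4*1/4 = 5/16
  d_2[1] = 1/4*1/2 + 3/4*3/4 = 11/16
d_2 = (0=5/16, 1=11/16)
  d_3[0] = 5/16*1/2 + 11/16*1/4 = 21/64
  d_3[1] = 5/16*1/2 + 11/16*3/4 = 43/64
d_3 = (0=21/64, 1=43/64)

Answer: 21/64 43/64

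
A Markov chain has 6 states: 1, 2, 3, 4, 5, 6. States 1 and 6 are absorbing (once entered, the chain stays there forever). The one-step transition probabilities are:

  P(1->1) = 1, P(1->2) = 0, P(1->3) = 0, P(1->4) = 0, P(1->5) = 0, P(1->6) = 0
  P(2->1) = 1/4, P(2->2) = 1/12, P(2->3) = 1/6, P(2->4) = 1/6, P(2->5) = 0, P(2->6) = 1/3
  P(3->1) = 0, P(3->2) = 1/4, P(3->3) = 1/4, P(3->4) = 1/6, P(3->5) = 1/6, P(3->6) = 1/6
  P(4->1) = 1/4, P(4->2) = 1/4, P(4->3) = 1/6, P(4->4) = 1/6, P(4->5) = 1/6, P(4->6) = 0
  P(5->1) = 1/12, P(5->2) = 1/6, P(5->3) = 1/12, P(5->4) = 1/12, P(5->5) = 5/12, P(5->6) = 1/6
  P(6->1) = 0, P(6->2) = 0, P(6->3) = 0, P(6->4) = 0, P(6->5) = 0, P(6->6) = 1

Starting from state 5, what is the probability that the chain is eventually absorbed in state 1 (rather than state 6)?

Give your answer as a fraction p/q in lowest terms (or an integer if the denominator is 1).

Let a_i = P(absorbed in 1 | start in state i).
Boundary conditions: a_1 = 1, a_6 = 0.
For each transient state i, a_i = sum_j P(i->j) * a_j:
  a_2 = 1/4*a_1 + 1/12*a_2 + 1/6*a_3 + 1/6*a_4 + 0*a_5 + 1/3*a_6
  a_3 = 0*a_1 + 1/4*a_2 + 1/4*a_3 + 1/6*a_4 + 1/6*a_5 + 1/6*a_6
  a_4 = 1/4*a_1 + 1/4*a_2 + 1/6*a_3 + 1/6*a_4 + 1/6*a_5 + 0*a_6
  a_5 = 1/12*a_1 + 1/6*a_2 + 1/12*a_3 + 1/12*a_4 + 5/12*a_5 + 1/6*a_6

Substituting a_1 = 1 and a_6 = 0, rearrange to (I - Q) a = r where r[i] = P(i -> 1):
  [11/12, -1/6, -1/6, 0] . (a_2, a_3, a_4, a_5) = 1/4
  [-1/4, 3/4, -1/6, -1/6] . (a_2, a_3, a_4, a_5) = 0
  [-1/4, -1/6, 5/6, -1/6] . (a_2, a_3, a_4, a_5) = 1/4
  [-1/6, -1/12, -1/12, 7/12] . (a_2, a_3, a_4, a_5) = 1/12

Solving yields:
  a_2 = 1111/2483
  a_3 = 921/2483
  a_4 = 1465/2483
  a_5 = 1013/2483

Starting state is 5, so the absorption probability is a_5 = 1013/2483.

Answer: 1013/2483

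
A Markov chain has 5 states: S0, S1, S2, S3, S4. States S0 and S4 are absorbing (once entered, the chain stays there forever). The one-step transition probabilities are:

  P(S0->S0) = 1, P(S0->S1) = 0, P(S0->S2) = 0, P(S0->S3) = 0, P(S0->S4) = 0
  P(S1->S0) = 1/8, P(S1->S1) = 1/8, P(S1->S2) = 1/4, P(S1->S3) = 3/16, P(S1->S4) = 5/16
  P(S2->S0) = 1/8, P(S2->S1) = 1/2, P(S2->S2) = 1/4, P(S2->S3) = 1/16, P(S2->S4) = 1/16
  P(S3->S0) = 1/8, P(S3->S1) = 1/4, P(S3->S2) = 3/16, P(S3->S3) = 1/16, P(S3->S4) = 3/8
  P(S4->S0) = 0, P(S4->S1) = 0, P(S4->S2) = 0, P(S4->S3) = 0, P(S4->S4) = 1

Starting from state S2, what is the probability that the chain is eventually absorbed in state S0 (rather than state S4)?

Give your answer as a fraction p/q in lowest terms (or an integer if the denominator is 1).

Let a_i = P(absorbed in S0 | start in state i).
Boundary conditions: a_S0 = 1, a_S4 = 0.
For each transient state i, a_i = sum_j P(i->j) * a_j:
  a_S1 = 1/8*a_S0 + 1/8*a_S1 + 1/4*a_S2 + 3/16*a_S3 + 5/16*a_S4
  a_S2 = 1/8*a_S0 + 1/2*a_S1 + 1/4*a_S2 + 1/16*a_S3 + 1/16*a_S4
  a_S3 = 1/8*a_S0 + 1/4*a_S1 + 3/16*a_S2 + 1/16*a_S3 + 3/8*a_S4

Substituting a_S0 = 1 and a_S4 = 0, rearrange to (I - Q) a = r where r[i] = P(i -> S0):
  [7/8, -1/4, -3/16] . (a_S1, a_S2, a_S3) = 1/8
  [-1/2, 3/4, -1/16] . (a_S1, a_S2, a_S3) = 1/8
  [-1/4, -3/16, 15/16] . (a_S1, a_S2, a_S3) = 1/8

Solving yields:
  a_S1 = 286/883
  a_S2 = 360/883
  a_S3 = 266/883

Starting state is S2, so the absorption probability is a_S2 = 360/883.

Answer: 360/883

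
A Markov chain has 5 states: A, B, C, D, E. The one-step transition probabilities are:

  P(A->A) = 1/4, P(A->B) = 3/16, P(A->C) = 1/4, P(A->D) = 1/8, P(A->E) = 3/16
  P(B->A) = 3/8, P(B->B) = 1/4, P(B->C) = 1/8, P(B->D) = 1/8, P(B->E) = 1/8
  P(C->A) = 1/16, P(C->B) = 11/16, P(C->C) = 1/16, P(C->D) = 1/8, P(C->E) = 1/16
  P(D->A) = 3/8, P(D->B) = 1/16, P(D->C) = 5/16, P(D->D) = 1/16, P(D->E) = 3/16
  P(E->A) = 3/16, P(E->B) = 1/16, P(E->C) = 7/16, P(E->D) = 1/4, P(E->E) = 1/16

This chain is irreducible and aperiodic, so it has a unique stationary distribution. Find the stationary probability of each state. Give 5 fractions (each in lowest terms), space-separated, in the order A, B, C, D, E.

The stationary distribution satisfies pi = pi * P, i.e.:
  pi_A = 1/4*pi_A + 3/8*pi_B + 1/16*pi_C + 3/8*pi_D + 3/16*pi_E
  pi_B = 3/16*pi_A + 1/4*pi_B + 11/16*pi_C + 1/16*pi_D + 1/16*pi_E
  pi_C = 1/4*pi_A + 1/8*pi_B + 1/16*pi_C + 5/16*pi_D + 7/16*pi_E
  pi_D = 1/8*pi_A + 1/8*pi_B + 1/8*pi_C + 1/16*pi_D + 1/4*pi_E
  pi_E = 3/16*pi_A + 1/8*pi_B + 1/16*pi_C + 3/16*pi_D + 1/16*pi_E
with normalization: pi_A + pi_B + pi_C + pi_D + pi_E = 1.

Using the first 4 balance equations plus normalization, the linear system A*pi = b is:
  [-3/4, 3/8, 1/16, 3/8, 3/16] . pi = 0
  [3/16, -3/4, 11/16, 1/16, 1/16] . pi = 0
  [1/4, 1/8, -15/16, 5/16, 7/16] . pi = 0
  [1/8, 1/8, 1/8, -15/16, 1/4] . pi = 0
  [1, 1, 1, 1, 1] . pi = 1

Solving yields:
  pi_A = 11882/46775
  pi_B = 12933/46775
  pi_C = 9759/46775
  pi_D = 6208/46775
  pi_E = 5993/46775

Verification (pi * P):
  11882/46775*1/4 + 12933/46775*3/8 + 9759/46775*1/16 + 6208/46775*3/8 + 5993/46775*3/16 = 11882/46775 = pi_A  (ok)
  11882/46775*3/16 + 12933/46775*1/4 + 9759/46775*11/16 + 6208/46775*1/16 + 5993/46775*1/16 = 12933/46775 = pi_B  (ok)
  11882/46775*1/4 + 12933/46775*1/8 + 9759/46775*1/16 + 6208/46775*5/16 + 5993/46775*7/16 = 9759/46775 = pi_C  (ok)
  11882/46775*1/8 + 12933/46775*1/8 + 9759/46775*1/8 + 6208/46775*1/16 + 5993/46775*1/4 = 6208/46775 = pi_D  (ok)
  11882/46775*3/16 + 12933/46775*1/8 + 9759/46775*1/16 + 6208/46775*3/16 + 5993/46775*1/16 = 5993/46775 = pi_E  (ok)

Answer: 11882/46775 12933/46775 9759/46775 6208/46775 5993/46775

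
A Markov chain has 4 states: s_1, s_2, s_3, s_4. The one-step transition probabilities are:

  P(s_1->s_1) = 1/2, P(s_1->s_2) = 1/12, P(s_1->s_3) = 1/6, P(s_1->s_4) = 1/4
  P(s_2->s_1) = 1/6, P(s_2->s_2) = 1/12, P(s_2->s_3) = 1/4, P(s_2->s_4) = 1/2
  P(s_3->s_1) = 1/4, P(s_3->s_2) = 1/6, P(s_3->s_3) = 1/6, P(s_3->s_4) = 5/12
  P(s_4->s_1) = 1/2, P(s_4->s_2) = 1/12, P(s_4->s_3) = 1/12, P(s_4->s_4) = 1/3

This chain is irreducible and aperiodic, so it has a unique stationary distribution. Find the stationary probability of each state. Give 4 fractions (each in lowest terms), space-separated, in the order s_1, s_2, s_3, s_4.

The stationary distribution satisfies pi = pi * P, i.e.:
  pi_s_1 = 1/2*pi_s_1 + 1/6*pi_s_2 + 1/4*pi_s_3 + 1/2*pi_s_4
  pi_s_2 = 1/12*pi_s_1 + 1/12*pi_s_2 + 1/6*pi_s_3 + 1/12*pi_s_4
  pi_s_3 = 1/6*pi_s_1 + 1/4*pi_s_2 + 1/6*pi_s_3 + 1/12*pi_s_4
  pi_s_4 = 1/4*pi_s_1 + 1/2*pi_s_2 + 5/12*pi_s_3 + 1/3*pi_s_4
with normalization: pi_s_1 + pi_s_2 + pi_s_3 + pi_s_4 = 1.

Using the first 3 balance equations plus normalization, the linear system A*pi = b is:
  [-1/2, 1/6, 1/4, 1/2] . pi = 0
  [1/12, -11/12, 1/6, 1/12] . pi = 0
  [1/6, 1/4, -5/6, 1/12] . pi = 0
  [1, 1, 1, 1] . pi = 1

Solving yields:
  pi_s_1 = 69/160
  pi_s_2 = 153/1600
  pi_s_3 = 59/400
  pi_s_4 = 521/1600

Verification (pi * P):
  69/160*1/2 + 153/1600*1/6 + 59/400*1/4 + 521/1600*1/2 = 69/160 = pi_s_1  (ok)
  69/160*1/12 + 153/1600*1/12 + 59/400*1/6 + 521/1600*1/12 = 153/1600 = pi_s_2  (ok)
  69/160*1/6 + 153/1600*1/4 + 59/400*1/6 + 521/1600*1/12 = 59/400 = pi_s_3  (ok)
  69/160*1/4 + 153/1600*1/2 + 59/400*5/12 + 521/1600*1/3 = 521/1600 = pi_s_4  (ok)

Answer: 69/160 153/1600 59/400 521/1600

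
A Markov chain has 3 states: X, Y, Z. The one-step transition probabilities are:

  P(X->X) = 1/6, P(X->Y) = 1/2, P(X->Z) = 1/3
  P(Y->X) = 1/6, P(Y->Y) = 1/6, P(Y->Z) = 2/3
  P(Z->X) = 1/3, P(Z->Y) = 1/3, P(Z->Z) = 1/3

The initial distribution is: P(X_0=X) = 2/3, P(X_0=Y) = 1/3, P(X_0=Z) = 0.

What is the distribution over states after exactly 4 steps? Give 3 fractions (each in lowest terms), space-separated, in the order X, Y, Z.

Answer: 58/243 311/972 143/324

Derivation:
Propagating the distribution step by step (d_{t+1} = d_t * P):
d_0 = (X=2/3, Y=1/3, Z=0)
  d_1[X] = 2/3*1/6 + 1/3*1/6 + 0*1/3 = 1/6
  d_1[Y] = 2/3*1/2 + 1/3*1/6 + 0*1/3 = 7/18
  d_1[Z] = 2/3*1/3 + 1/3*2/3 + 0*1/3 = 4/9
d_1 = (X=1/6, Y=7/18, Z=4/9)
  d_2[X] = 1/6*1/6 + 7/18*1/6 + 4/9*1/3 = 13/54
  d_2[Y] = 1/6*1/2 + 7/18*1/6 + 4/9*1/3 = 8/27
  d_2[Z] = 1/6*1/3 + 7/18*2/3 + 4/9*1/3 = 25/54
d_2 = (X=13/54, Y=8/27, Z=25/54)
  d_3[X] = 13/54*1/6 + 8/27*1/6 + 25/54*1/3 = 79/324
  d_3[Y] = 13/54*1/2 + 8/27*1/6 + 25/54*1/3 = 35/108
  d_3[Z] = 13/54*1/3 + 8/27*2/3 + 25/54*1/3 = 35/81
d_3 = (X=79/324, Y=35/108, Z=35/81)
  d_4[X] = 79/324*1/6 + 35/108*1/6 + 35/81*1/3 = 58/243
  d_4[Y] = 79/324*1/2 + 35/108*1/6 + 35/81*1/3 = 311/972
  d_4[Z] = 79/324*1/3 + 35/108*2/3 + 35/81*1/3 = 143/324
d_4 = (X=58/243, Y=311/972, Z=143/324)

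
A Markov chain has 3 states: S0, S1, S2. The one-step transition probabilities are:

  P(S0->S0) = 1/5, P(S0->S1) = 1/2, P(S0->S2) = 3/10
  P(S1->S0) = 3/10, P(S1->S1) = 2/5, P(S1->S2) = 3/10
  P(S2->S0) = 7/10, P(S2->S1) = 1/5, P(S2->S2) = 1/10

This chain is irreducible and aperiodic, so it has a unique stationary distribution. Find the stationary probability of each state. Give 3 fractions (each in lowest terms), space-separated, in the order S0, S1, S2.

Answer: 4/11 17/44 1/4

Derivation:
The stationary distribution satisfies pi = pi * P, i.e.:
  pi_S0 = 1/5*pi_S0 + 3/10*pi_S1 + 7/10*pi_S2
  pi_S1 = 1/2*pi_S0 + 2/5*pi_S1 + 1/5*pi_S2
  pi_S2 = 3/10*pi_S0 + 3/10*pi_S1 + 1/10*pi_S2
with normalization: pi_S0 + pi_S1 + pi_S2 = 1.

Using the first 2 balance equations plus normalization, the linear system A*pi = b is:
  [-4/5, 3/10, 7/10] . pi = 0
  [1/2, -3/5, 1/5] . pi = 0
  [1, 1, 1] . pi = 1

Solving yields:
  pi_S0 = 4/11
  pi_S1 = 17/44
  pi_S2 = 1/4

Verification (pi * P):
  4/11*1/5 + 17/44*3/10 + 1/4*7/10 = 4/11 = pi_S0  (ok)
  4/11*1/2 + 17/44*2/5 + 1/4*1/5 = 17/44 = pi_S1  (ok)
  4/11*3/10 + 17/44*3/10 + 1/4*1/10 = 1/4 = pi_S2  (ok)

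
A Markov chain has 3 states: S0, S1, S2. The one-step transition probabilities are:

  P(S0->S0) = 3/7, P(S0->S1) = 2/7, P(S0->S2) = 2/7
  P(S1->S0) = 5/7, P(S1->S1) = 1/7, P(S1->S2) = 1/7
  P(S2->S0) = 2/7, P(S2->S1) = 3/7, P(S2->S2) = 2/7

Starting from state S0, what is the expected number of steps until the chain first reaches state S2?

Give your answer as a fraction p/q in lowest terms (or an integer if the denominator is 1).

Answer: 4

Derivation:
Let h_i = expected steps to first reach S2 from state i.
Boundary: h_S2 = 0.
First-step equations for the other states:
  h_S0 = 1 + 3/7*h_S0 + 2/7*h_S1 + 2/7*h_S2
  h_S1 = 1 + 5/7*h_S0 + 1/7*h_S1 + 1/7*h_S2

Substituting h_S2 = 0 and rearranging gives the linear system (I - Q) h = 1:
  [4/7, -2/7] . (h_S0, h_S1) = 1
  [-5/7, 6/7] . (h_S0, h_S1) = 1

Solving yields:
  h_S0 = 4
  h_S1 = 9/2

Starting state is S0, so the expected hitting time is h_S0 = 4.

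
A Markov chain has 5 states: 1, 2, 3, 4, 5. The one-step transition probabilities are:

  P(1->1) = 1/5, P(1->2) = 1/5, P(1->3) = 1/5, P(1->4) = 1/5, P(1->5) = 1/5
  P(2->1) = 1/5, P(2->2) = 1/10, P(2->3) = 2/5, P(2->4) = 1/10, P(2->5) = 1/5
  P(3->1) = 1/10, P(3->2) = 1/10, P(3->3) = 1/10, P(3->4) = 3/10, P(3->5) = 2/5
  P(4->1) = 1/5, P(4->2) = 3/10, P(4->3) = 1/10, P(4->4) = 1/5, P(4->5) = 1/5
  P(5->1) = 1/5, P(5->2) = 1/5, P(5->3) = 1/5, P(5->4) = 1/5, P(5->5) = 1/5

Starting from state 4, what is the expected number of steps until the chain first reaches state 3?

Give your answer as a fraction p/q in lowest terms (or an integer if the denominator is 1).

Let h_i = expected steps to first reach 3 from state i.
Boundary: h_3 = 0.
First-step equations for the other states:
  h_1 = 1 + 1/5*h_1 + 1/5*h_2 + 1/5*h_3 + 1/5*h_4 + 1/5*h_5
  h_2 = 1 + 1/5*h_1 + 1/10*h_2 + 2/5*h_3 + 1/10*h_4 + 1/5*h_5
  h_4 = 1 + 1/5*h_1 + 3/10*h_2 + 1/10*h_3 + 1/5*h_4 + 1/5*h_5
  h_5 = 1 + 1/5*h_1 + 1/5*h_2 + 1/5*h_3 + 1/5*h_4 + 1/5*h_5

Substituting h_3 = 0 and rearranging gives the linear system (I - Q) h = 1:
  [4/5, -1/5, -1/5, -1/5] . (h_1, h_2, h_4, h_5) = 1
  [-1/5, 9/10, -1/10, -1/5] . (h_1, h_2, h_4, h_5) = 1
  [-1/5, -3/10, 4/5, -1/5] . (h_1, h_2, h_4, h_5) = 1
  [-1/5, -1/5, -1/5, 4/5] . (h_1, h_2, h_4, h_5) = 1

Solving yields:
  h_1 = 185/41
  h_2 = 150/41
  h_4 = 200/41
  h_5 = 185/41

Starting state is 4, so the expected hitting time is h_4 = 200/41.

Answer: 200/41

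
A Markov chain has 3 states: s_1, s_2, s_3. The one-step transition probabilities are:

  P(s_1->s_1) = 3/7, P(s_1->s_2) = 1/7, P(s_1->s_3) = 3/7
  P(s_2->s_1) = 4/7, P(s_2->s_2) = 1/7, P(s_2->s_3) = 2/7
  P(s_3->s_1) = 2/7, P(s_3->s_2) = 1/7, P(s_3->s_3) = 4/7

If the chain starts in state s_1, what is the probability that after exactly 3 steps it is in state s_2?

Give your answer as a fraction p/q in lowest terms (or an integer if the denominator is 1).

Answer: 1/7

Derivation:
Computing P^3 by repeated multiplication:
P^1 =
  s_1: [3/7, 1/7, 3/7]
  s_2: [4/7, 1/7, 2/7]
  s_3: [2/7, 1/7, 4/7]
P^2 =
  s_1: [19/49, 1/7, 23/49]
  s_2: [20/49, 1/7, 22/49]
  s_3: [18/49, 1/7, 24/49]
P^3 =
  s_1: [131/343, 1/7, 163/343]
  s_2: [132/343, 1/7, 162/343]
  s_3: [130/343, 1/7, 164/343]

(P^3)[s_1 -> s_2] = 1/7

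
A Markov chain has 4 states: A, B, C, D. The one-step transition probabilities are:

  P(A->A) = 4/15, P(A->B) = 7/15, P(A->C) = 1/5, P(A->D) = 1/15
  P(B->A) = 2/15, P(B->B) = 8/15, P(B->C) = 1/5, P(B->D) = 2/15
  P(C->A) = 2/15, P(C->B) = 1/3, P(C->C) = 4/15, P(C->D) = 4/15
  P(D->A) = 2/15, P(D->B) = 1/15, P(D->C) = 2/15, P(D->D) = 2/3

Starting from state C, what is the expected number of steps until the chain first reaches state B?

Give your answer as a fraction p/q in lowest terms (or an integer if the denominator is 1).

Answer: 1755/437

Derivation:
Let h_i = expected steps to first reach B from state i.
Boundary: h_B = 0.
First-step equations for the other states:
  h_A = 1 + 4/15*h_A + 7/15*h_B + 1/5*h_C + 1/15*h_D
  h_C = 1 + 2/15*h_A + 1/3*h_B + 4/15*h_C + 4/15*h_D
  h_D = 1 + 2/15*h_A + 1/15*h_B + 2/15*h_C + 2/3*h_D

Substituting h_B = 0 and rearranging gives the linear system (I - Q) h = 1:
  [11/15, -1/5, -1/15] . (h_A, h_C, h_D) = 1
  [-2/15, 11/15, -4/15] . (h_A, h_C, h_D) = 1
  [-2/15, -2/15, 1/3] . (h_A, h_C, h_D) = 1

Solving yields:
  h_A = 1305/437
  h_C = 1755/437
  h_D = 2535/437

Starting state is C, so the expected hitting time is h_C = 1755/437.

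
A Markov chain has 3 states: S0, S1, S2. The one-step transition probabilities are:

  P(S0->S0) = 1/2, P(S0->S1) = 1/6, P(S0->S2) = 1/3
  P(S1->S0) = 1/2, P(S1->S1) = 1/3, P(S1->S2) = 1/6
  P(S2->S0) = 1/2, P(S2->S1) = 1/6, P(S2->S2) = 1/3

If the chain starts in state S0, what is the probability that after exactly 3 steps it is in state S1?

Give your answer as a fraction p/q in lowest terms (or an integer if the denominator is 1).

Computing P^3 by repeated multiplication:
P^1 =
  S0: [1/2, 1/6, 1/3]
  S1: [1/2, 1/3, 1/6]
  S2: [1/2, 1/6, 1/3]
P^2 =
  S0: [1/2, 7/36, 11/36]
  S1: [1/2, 2/9, 5/18]
  S2: [1/2, 7/36, 11/36]
P^3 =
  S0: [1/2, 43/216, 65/216]
  S1: [1/2, 11/54, 8/27]
  S2: [1/2, 43/216, 65/216]

(P^3)[S0 -> S1] = 43/216

Answer: 43/216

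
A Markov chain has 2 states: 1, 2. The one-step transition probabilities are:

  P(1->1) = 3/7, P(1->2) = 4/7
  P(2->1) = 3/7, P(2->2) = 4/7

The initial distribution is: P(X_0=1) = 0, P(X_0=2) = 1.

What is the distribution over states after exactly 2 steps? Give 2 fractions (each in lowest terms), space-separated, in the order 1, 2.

Propagating the distribution step by step (d_{t+1} = d_t * P):
d_0 = (1=0, 2=1)
  d_1[1] = 0*3/7 + 1*3/7 = 3/7
  d_1[2] = 0*4/7 + 1*4/7 = 4/7
d_1 = (1=3/7, 2=4/7)
  d_2[1] = 3/7*3/7 + 4/7*3/7 = 3/7
  d_2[2] = 3/7*4/7 + 4/7*4/7 = 4/7
d_2 = (1=3/7, 2=4/7)

Answer: 3/7 4/7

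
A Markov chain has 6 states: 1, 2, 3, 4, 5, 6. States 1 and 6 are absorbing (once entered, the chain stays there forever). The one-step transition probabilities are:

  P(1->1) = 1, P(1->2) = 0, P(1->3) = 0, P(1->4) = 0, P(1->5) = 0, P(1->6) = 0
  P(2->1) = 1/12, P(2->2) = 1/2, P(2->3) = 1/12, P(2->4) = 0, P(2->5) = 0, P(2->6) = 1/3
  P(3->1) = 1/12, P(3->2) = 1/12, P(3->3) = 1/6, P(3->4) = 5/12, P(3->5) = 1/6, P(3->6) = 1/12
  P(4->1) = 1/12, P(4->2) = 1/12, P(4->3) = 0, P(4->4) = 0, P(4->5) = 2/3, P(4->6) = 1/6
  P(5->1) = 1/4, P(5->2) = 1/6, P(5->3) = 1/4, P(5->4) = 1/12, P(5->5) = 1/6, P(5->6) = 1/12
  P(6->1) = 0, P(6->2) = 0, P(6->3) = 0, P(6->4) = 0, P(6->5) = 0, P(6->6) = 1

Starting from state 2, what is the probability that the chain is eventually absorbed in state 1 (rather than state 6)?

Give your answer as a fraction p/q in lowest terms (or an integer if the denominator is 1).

Let a_i = P(absorbed in 1 | start in state i).
Boundary conditions: a_1 = 1, a_6 = 0.
For each transient state i, a_i = sum_j P(i->j) * a_j:
  a_2 = 1/12*a_1 + 1/2*a_2 + 1/12*a_3 + 0*a_4 + 0*a_5 + 1/3*a_6
  a_3 = 1/12*a_1 + 1/12*a_2 + 1/6*a_3 + 5/12*a_4 + 1/6*a_5 + 1/12*a_6
  a_4 = 1/12*a_1 + 1/12*a_2 + 0*a_3 + 0*a_4 + 2/3*a_5 + 1/6*a_6
  a_5 = 1/4*a_1 + 1/6*a_2 + 1/4*a_3 + 1/12*a_4 + 1/6*a_5 + 1/12*a_6

Substituting a_1 = 1 and a_6 = 0, rearrange to (I - Q) a = r where r[i] = P(i -> 1):
  [1/2, -1/12, 0, 0] . (a_2, a_3, a_4, a_5) = 1/12
  [-1/12, 5/6, -5/12, -1/6] . (a_2, a_3, a_4, a_5) = 1/12
  [-1/12, 0, 1, -2/3] . (a_2, a_3, a_4, a_5) = 1/12
  [-1/6, -1/4, -1/12, 5/6] . (a_2, a_3, a_4, a_5) = 1/4

Solving yields:
  a_2 = 321/1319
  a_3 = 607/1319
  a_4 = 605/1319
  a_5 = 1405/2638

Starting state is 2, so the absorption probability is a_2 = 321/1319.

Answer: 321/1319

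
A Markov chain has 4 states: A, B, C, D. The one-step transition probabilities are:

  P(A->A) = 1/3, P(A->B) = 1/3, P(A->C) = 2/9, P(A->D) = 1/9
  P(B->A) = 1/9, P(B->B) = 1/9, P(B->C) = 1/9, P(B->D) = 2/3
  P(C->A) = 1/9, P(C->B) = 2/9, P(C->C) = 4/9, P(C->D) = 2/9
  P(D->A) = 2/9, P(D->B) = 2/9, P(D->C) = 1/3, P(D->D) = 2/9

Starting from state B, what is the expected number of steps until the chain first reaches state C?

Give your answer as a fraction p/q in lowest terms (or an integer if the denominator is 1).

Let h_i = expected steps to first reach C from state i.
Boundary: h_C = 0.
First-step equations for the other states:
  h_A = 1 + 1/3*h_A + 1/3*h_B + 2/9*h_C + 1/9*h_D
  h_B = 1 + 1/9*h_A + 1/9*h_B + 1/9*h_C + 2/3*h_D
  h_D = 1 + 2/9*h_A + 2/9*h_B + 1/3*h_C + 2/9*h_D

Substituting h_C = 0 and rearranging gives the linear system (I - Q) h = 1:
  [2/3, -1/3, -1/9] . (h_A, h_B, h_D) = 1
  [-1/9, 8/9, -2/3] . (h_A, h_B, h_D) = 1
  [-2/9, -2/9, 7/9] . (h_A, h_B, h_D) = 1

Solving yields:
  h_A = 31/7
  h_B = 32/7
  h_D = 27/7

Starting state is B, so the expected hitting time is h_B = 32/7.

Answer: 32/7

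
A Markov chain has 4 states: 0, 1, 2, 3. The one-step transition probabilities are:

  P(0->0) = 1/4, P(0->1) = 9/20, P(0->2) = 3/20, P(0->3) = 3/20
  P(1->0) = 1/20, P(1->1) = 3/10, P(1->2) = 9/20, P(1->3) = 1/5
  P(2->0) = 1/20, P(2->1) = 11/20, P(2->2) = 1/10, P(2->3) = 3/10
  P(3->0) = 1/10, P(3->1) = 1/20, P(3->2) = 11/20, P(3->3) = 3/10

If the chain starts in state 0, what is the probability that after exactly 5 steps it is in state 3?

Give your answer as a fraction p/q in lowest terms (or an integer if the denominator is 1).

Computing P^5 by repeated multiplication:
P^1 =
  0: [1/4, 9/20, 3/20, 3/20]
  1: [1/20, 3/10, 9/20, 1/5]
  2: [1/20, 11/20, 1/10, 3/10]
  3: [1/10, 1/20, 11/20, 3/10]
P^2 =
  0: [43/400, 27/80, 27/80, 87/400]
  1: [7/100, 37/100, 119/400, 21/80]
  2: [3/40, 103/400, 43/100, 19/80]
  3: [17/200, 151/400, 103/400, 7/25]
P^3 =
  0: [659/8000, 2769/8000, 2571/8000, 2001/8000]
  1: [617/8000, 1277/4000, 2809/8000, 101/400]
  2: [123/1600, 23/64, 1203/4000, 263/1000]
  3: [81/1000, 2457/8000, 2899/8000, 499/2000]
P^4 =
  0: [12637/160000, 52827/160000, 54051/160000, 8097/32000]
  1: [1561/20000, 13449/40000, 2107/6400, 41041/160000]
  2: [3141/40000, 10271/32000, 13919/40000, 8081/32000]
  3: [3147/40000, 54459/160000, 51811/160000, 20571/80000]
P^5 =
  0: [251033/3200000, 1065741/3200000, 1066791/3200000, 163287/640000]
  1: [250993/3200000, 527817/1600000, 1078429/3200000, 25467/100000]
  2: [250661/3200000, 1074047/3200000, 527847/1600000, 409799/1600000]
  3: [125747/1600000, 1051109/3200000, 1084079/3200000, 406659/1600000]

(P^5)[0 -> 3] = 163287/640000

Answer: 163287/640000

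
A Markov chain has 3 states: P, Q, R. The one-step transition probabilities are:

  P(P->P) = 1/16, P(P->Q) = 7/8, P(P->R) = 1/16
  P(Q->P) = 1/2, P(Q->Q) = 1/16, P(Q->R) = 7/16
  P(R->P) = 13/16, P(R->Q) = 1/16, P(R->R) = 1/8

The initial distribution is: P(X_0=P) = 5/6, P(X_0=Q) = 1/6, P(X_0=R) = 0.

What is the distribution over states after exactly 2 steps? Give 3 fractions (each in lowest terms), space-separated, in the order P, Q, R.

Propagating the distribution step by step (d_{t+1} = d_t * P):
d_0 = (P=5/6, Q=1/6, R=0)
  d_1[P] = 5/6*1/16 + 1/6*1/2 + 0*13/16 = 13/96
  d_1[Q] = 5/6*7/8 + 1/6*1/16 + 0*1/16 = 71/96
  d_1[R] = 5/6*1/16 + 1/6*7/16 + 0*1/8 = 1/8
d_1 = (P=13/96, Q=71/96, R=1/8)
  d_2[P] = 13/96*1/16 + 71/96*1/2 + 1/8*13/16 = 737/1536
  d_2[Q] = 13/96*7/8 + 71/96*1/16 + 1/8*1/16 = 265/1536
  d_2[R] = 13/96*1/16 + 71/96*7/16 + 1/8*1/8 = 89/256
d_2 = (P=737/1536, Q=265/1536, R=89/256)

Answer: 737/1536 265/1536 89/256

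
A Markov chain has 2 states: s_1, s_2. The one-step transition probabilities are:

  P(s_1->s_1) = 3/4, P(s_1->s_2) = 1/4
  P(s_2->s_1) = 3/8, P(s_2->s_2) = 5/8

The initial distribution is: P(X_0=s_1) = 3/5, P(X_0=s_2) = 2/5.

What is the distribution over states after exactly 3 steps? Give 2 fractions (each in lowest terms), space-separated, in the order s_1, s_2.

Answer: 3/5 2/5

Derivation:
Propagating the distribution step by step (d_{t+1} = d_t * P):
d_0 = (s_1=3/5, s_2=2/5)
  d_1[s_1] = 3/5*3/4 + 2/5*3/8 = 3/5
  d_1[s_2] = 3/5*1/4 + 2/5*5/8 = 2/5
d_1 = (s_1=3/5, s_2=2/5)
  d_2[s_1] = 3/5*3/4 + 2/5*3/8 = 3/5
  d_2[s_2] = 3/5*1/4 + 2/5*5/8 = 2/5
d_2 = (s_1=3/5, s_2=2/5)
  d_3[s_1] = 3/5*3/4 + 2/5*3/8 = 3/5
  d_3[s_2] = 3/5*1/4 + 2/5*5/8 = 2/5
d_3 = (s_1=3/5, s_2=2/5)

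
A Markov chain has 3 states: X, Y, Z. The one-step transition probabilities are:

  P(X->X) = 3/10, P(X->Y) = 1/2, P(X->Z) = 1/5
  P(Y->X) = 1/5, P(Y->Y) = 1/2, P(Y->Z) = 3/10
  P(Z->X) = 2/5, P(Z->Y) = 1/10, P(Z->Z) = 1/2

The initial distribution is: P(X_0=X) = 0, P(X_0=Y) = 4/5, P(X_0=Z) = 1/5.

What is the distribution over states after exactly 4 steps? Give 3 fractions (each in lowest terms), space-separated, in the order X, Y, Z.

Answer: 7443/25000 1138/3125 8453/25000

Derivation:
Propagating the distribution step by step (d_{t+1} = d_t * P):
d_0 = (X=0, Y=4/5, Z=1/5)
  d_1[X] = 0*3/10 + 4/5*1/5 + 1/5*2/5 = 6/25
  d_1[Y] = 0*1/2 + 4/5*1/2 + 1/5*1/10 = 21/50
  d_1[Z] = 0*1/5 + 4/5*3/10 + 1/5*1/2 = 17/50
d_1 = (X=6/25, Y=21/50, Z=17/50)
  d_2[X] = 6/25*3/10 + 21/50*1/5 + 17/50*2/5 = 73/250
  d_2[Y] = 6/25*1/2 + 21/50*1/2 + 17/50*1/10 = 91/250
  d_2[Z] = 6/25*1/5 + 21/50*3/10 + 17/50*1/2 = 43/125
d_2 = (X=73/250, Y=91/250, Z=43/125)
  d_3[X] = 73/250*3/10 + 91/250*1/5 + 43/125*2/5 = 149/500
  d_3[Y] = 73/250*1/2 + 91/250*1/2 + 43/125*1/10 = 453/1250
  d_3[Z] = 73/250*1/5 + 91/250*3/10 + 43/125*1/2 = 849/2500
d_3 = (X=149/500, Y=453/1250, Z=849/2500)
  d_4[X] = 149/500*3/10 + 453/1250*1/5 + 849/2500*2/5 = 7443/25000
  d_4[Y] = 149/500*1/2 + 453/1250*1/2 + 849/2500*1/10 = 1138/3125
  d_4[Z] = 149/500*1/5 + 453/1250*3/10 + 849/2500*1/2 = 8453/25000
d_4 = (X=7443/25000, Y=1138/3125, Z=8453/25000)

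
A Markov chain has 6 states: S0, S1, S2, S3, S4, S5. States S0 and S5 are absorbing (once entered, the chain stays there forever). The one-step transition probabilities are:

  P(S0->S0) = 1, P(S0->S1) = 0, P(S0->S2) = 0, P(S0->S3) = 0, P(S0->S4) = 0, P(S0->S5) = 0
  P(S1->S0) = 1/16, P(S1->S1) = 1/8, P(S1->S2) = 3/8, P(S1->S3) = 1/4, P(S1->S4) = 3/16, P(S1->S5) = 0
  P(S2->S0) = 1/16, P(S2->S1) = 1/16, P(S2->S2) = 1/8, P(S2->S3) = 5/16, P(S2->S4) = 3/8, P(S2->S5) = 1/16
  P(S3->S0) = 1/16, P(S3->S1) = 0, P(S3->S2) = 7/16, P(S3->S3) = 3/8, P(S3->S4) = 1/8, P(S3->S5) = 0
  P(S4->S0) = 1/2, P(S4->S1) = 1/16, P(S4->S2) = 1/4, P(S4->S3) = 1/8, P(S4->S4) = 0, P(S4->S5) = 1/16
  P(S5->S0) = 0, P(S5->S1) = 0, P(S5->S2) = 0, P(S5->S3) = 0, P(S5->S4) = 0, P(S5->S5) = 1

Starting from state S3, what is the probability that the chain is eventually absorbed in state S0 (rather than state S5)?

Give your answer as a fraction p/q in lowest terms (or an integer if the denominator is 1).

Let a_i = P(absorbed in S0 | start in state i).
Boundary conditions: a_S0 = 1, a_S5 = 0.
For each transient state i, a_i = sum_j P(i->j) * a_j:
  a_S1 = 1/16*a_S0 + 1/8*a_S1 + 3/8*a_S2 + 1/4*a_S3 + 3/16*a_S4 + 0*a_S5
  a_S2 = 1/16*a_S0 + 1/16*a_S1 + 1/8*a_S2 + 5/16*a_S3 + 3/8*a_S4 + 1/16*a_S5
  a_S3 = 1/16*a_S0 + 0*a_S1 + 7/16*a_S2 + 3/8*a_S3 + 1/8*a_S4 + 0*a_S5
  a_S4 = 1/2*a_S0 + 1/16*a_S1 + 1/4*a_S2 + 1/8*a_S3 + 0*a_S4 + 1/16*a_S5

Substituting a_S0 = 1 and a_S5 = 0, rearrange to (I - Q) a = r where r[i] = P(i -> S0):
  [7/8, -3/8, -1/4, -3/16] . (a_S1, a_S2, a_S3, a_S4) = 1/16
  [-1/16, 7/8, -5/16, -3/8] . (a_S1, a_S2, a_S3, a_S4) = 1/16
  [0, -7/16, 5/8, -1/8] . (a_S1, a_S2, a_S3, a_S4) = 1/16
  [-1/16, -1/4, -1/8, 1] . (a_S1, a_S2, a_S3, a_S4) = 1/2

Solving yields:
  a_S1 = 12454/15047
  a_S2 = 11883/15047
  a_S3 = 12387/15047
  a_S4 = 12821/15047

Starting state is S3, so the absorption probability is a_S3 = 12387/15047.

Answer: 12387/15047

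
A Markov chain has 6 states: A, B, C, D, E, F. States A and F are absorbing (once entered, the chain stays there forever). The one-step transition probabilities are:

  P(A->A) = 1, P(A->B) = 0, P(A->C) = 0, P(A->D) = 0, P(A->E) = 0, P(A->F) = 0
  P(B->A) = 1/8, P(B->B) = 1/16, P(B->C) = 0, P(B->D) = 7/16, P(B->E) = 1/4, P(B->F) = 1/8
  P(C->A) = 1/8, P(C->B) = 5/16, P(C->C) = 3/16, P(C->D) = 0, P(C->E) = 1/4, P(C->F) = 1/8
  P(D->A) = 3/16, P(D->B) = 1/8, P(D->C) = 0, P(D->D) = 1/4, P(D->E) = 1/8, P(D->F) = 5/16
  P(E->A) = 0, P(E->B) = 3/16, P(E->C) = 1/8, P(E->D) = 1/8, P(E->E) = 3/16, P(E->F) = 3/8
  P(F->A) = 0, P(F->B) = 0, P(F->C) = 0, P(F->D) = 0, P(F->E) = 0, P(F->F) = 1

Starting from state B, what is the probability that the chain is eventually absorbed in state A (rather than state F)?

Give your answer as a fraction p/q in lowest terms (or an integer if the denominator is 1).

Let a_i = P(absorbed in A | start in state i).
Boundary conditions: a_A = 1, a_F = 0.
For each transient state i, a_i = sum_j P(i->j) * a_j:
  a_B = 1/8*a_A + 1/16*a_B + 0*a_C + 7/16*a_D + 1/4*a_E + 1/8*a_F
  a_C = 1/8*a_A + 5/16*a_B + 3/16*a_C + 0*a_D + 1/4*a_E + 1/8*a_F
  a_D = 3/16*a_A + 1/8*a_B + 0*a_C + 1/4*a_D + 1/8*a_E + 5/16*a_F
  a_E = 0*a_A + 3/16*a_B + 1/8*a_C + 1/8*a_D + 3/16*a_E + 3/8*a_F

Substituting a_A = 1 and a_F = 0, rearrange to (I - Q) a = r where r[i] = P(i -> A):
  [15/16, 0, -7/16, -1/4] . (a_B, a_C, a_D, a_E) = 1/8
  [-5/16, 13/16, 0, -1/4] . (a_B, a_C, a_D, a_E) = 1/8
  [-1/8, 0, 3/4, -1/8] . (a_B, a_C, a_D, a_E) = 3/16
  [-3/16, -1/8, -1/8, 13/16] . (a_B, a_C, a_D, a_E) = 0

Solving yields:
  a_B = 7701/22700
  a_C = 7729/22700
  a_D = 7649/22700
  a_E = 4143/22700

Starting state is B, so the absorption probability is a_B = 7701/22700.

Answer: 7701/22700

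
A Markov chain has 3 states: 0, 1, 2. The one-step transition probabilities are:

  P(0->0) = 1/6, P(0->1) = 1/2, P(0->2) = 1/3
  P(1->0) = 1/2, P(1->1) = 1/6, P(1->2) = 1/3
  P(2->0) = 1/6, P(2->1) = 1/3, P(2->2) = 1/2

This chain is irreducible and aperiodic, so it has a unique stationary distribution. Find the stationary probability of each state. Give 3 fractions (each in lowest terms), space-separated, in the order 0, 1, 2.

Answer: 11/40 13/40 2/5

Derivation:
The stationary distribution satisfies pi = pi * P, i.e.:
  pi_0 = 1/6*pi_0 + 1/2*pi_1 + 1/6*pi_2
  pi_1 = 1/2*pi_0 + 1/6*pi_1 + 1/3*pi_2
  pi_2 = 1/3*pi_0 + 1/3*pi_1 + 1/2*pi_2
with normalization: pi_0 + pi_1 + pi_2 = 1.

Using the first 2 balance equations plus normalization, the linear system A*pi = b is:
  [-5/6, 1/2, 1/6] . pi = 0
  [1/2, -5/6, 1/3] . pi = 0
  [1, 1, 1] . pi = 1

Solving yields:
  pi_0 = 11/40
  pi_1 = 13/40
  pi_2 = 2/5

Verification (pi * P):
  11/40*1/6 + 13/40*1/2 + 2/5*1/6 = 11/40 = pi_0  (ok)
  11/40*1/2 + 13/40*1/6 + 2/5*1/3 = 13/40 = pi_1  (ok)
  11/40*1/3 + 13/40*1/3 + 2/5*1/2 = 2/5 = pi_2  (ok)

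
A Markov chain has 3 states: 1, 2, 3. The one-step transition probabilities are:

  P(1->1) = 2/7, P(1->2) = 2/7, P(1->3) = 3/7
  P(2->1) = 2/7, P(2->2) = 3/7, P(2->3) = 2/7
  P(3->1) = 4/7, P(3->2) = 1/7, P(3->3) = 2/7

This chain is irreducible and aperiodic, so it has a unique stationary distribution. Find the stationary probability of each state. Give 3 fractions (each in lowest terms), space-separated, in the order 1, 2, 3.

The stationary distribution satisfies pi = pi * P, i.e.:
  pi_1 = 2/7*pi_1 + 2/7*pi_2 + 4/7*pi_3
  pi_2 = 2/7*pi_1 + 3/7*pi_2 + 1/7*pi_3
  pi_3 = 3/7*pi_1 + 2/7*pi_2 + 2/7*pi_3
with normalization: pi_1 + pi_2 + pi_3 = 1.

Using the first 2 balance equations plus normalization, the linear system A*pi = b is:
  [-5/7, 2/7, 4/7] . pi = 0
  [2/7, -4/7, 1/7] . pi = 0
  [1, 1, 1] . pi = 1

Solving yields:
  pi_1 = 18/47
  pi_2 = 13/47
  pi_3 = 16/47

Verification (pi * P):
  18/47*2/7 + 13/47*2/7 + 16/47*4/7 = 18/47 = pi_1  (ok)
  18/47*2/7 + 13/47*3/7 + 16/47*1/7 = 13/47 = pi_2  (ok)
  18/47*3/7 + 13/47*2/7 + 16/47*2/7 = 16/47 = pi_3  (ok)

Answer: 18/47 13/47 16/47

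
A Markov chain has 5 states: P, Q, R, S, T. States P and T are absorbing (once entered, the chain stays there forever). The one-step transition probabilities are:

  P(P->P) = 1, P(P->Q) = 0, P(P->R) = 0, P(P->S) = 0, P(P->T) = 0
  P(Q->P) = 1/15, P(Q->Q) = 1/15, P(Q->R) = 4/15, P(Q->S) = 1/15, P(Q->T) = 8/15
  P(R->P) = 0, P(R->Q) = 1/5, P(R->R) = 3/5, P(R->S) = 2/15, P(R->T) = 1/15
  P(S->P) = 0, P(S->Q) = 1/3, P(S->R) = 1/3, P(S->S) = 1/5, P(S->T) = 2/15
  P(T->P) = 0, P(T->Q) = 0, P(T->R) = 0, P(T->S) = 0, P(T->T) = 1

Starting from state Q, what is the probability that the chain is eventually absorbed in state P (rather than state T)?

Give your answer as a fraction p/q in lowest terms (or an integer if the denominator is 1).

Answer: 62/639

Derivation:
Let a_i = P(absorbed in P | start in state i).
Boundary conditions: a_P = 1, a_T = 0.
For each transient state i, a_i = sum_j P(i->j) * a_j:
  a_Q = 1/15*a_P + 1/15*a_Q + 4/15*a_R + 1/15*a_S + 8/15*a_T
  a_R = 0*a_P + 1/5*a_Q + 3/5*a_R + 2/15*a_S + 1/15*a_T
  a_S = 0*a_P + 1/3*a_Q + 1/3*a_R + 1/5*a_S + 2/15*a_T

Substituting a_P = 1 and a_T = 0, rearrange to (I - Q) a = r where r[i] = P(i -> P):
  [14/15, -4/15, -1/15] . (a_Q, a_R, a_S) = 1/15
  [-1/5, 2/5, -2/15] . (a_Q, a_R, a_S) = 0
  [-1/3, -1/3, 4/5] . (a_Q, a_R, a_S) = 0

Solving yields:
  a_Q = 62/639
  a_R = 46/639
  a_S = 5/71

Starting state is Q, so the absorption probability is a_Q = 62/639.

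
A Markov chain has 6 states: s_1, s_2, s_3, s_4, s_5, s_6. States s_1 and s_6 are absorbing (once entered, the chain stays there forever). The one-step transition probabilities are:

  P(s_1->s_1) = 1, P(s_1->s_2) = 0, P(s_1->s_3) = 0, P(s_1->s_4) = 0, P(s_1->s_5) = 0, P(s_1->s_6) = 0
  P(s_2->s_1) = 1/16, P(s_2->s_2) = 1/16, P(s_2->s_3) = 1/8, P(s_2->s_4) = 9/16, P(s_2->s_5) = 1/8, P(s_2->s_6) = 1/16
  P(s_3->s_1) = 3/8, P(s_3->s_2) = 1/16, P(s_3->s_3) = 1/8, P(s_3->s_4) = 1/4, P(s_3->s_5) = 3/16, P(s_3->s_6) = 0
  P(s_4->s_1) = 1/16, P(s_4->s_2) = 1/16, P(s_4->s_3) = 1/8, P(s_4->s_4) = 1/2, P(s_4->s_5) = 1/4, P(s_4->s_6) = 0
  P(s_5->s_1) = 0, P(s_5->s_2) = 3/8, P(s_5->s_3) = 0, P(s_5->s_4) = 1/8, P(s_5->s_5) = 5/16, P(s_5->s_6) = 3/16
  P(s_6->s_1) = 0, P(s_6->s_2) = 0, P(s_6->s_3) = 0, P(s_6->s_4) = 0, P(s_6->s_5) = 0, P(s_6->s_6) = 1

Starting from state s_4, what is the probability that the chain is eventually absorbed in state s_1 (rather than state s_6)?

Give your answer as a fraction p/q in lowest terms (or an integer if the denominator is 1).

Let a_i = P(absorbed in s_1 | start in state i).
Boundary conditions: a_s_1 = 1, a_s_6 = 0.
For each transient state i, a_i = sum_j P(i->j) * a_j:
  a_s_2 = 1/16*a_s_1 + 1/16*a_s_2 + 1/8*a_s_3 + 9/16*a_s_4 + 1/8*a_s_5 + 1/16*a_s_6
  a_s_3 = 3/8*a_s_1 + 1/16*a_s_2 + 1/8*a_s_3 + 1/4*a_s_4 + 3/16*a_s_5 + 0*a_s_6
  a_s_4 = 1/16*a_s_1 + 1/16*a_s_2 + 1/8*a_s_3 + 1/2*a_s_4 + 1/4*a_s_5 + 0*a_s_6
  a_s_5 = 0*a_s_1 + 3/8*a_s_2 + 0*a_s_3 + 1/8*a_s_4 + 5/16*a_s_5 + 3/16*a_s_6

Substituting a_s_1 = 1 and a_s_6 = 0, rearrange to (I - Q) a = r where r[i] = P(i -> s_1):
  [15/16, -1/8, -9/16, -1/8] . (a_s_2, a_s_3, a_s_4, a_s_5) = 1/16
  [-1/16, 7/8, -1/4, -3/16] . (a_s_2, a_s_3, a_s_4, a_s_5) = 3/8
  [-1/16, -1/8, 1/2, -1/4] . (a_s_2, a_s_3, a_s_4, a_s_5) = 1/16
  [-3/8, 0, -1/8, 11/16] . (a_s_2, a_s_3, a_s_4, a_s_5) = 0

Solving yields:
  a_s_2 = 793/1386
  a_s_3 = 6047/8316
  a_s_4 = 1222/2079
  a_s_5 = 871/2079

Starting state is s_4, so the absorption probability is a_s_4 = 1222/2079.

Answer: 1222/2079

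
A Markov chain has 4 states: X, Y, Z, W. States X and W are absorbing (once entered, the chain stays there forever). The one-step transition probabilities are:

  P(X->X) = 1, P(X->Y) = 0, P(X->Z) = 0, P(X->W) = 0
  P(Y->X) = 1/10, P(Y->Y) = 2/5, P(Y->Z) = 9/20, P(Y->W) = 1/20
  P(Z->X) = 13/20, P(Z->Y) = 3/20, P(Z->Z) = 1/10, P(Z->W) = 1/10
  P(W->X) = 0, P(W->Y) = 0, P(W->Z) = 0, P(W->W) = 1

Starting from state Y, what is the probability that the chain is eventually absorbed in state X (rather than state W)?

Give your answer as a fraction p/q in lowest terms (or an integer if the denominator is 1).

Let a_i = P(absorbed in X | start in state i).
Boundary conditions: a_X = 1, a_W = 0.
For each transient state i, a_i = sum_j P(i->j) * a_j:
  a_Y = 1/10*a_X + 2/5*a_Y + 9/20*a_Z + 1/20*a_W
  a_Z = 13/20*a_X + 3/20*a_Y + 1/10*a_Z + 1/10*a_W

Substituting a_X = 1 and a_W = 0, rearrange to (I - Q) a = r where r[i] = P(i -> X):
  [3/5, -9/20] . (a_Y, a_Z) = 1/10
  [-3/20, 9/10] . (a_Y, a_Z) = 13/20

Solving yields:
  a_Y = 17/21
  a_Z = 6/7

Starting state is Y, so the absorption probability is a_Y = 17/21.

Answer: 17/21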